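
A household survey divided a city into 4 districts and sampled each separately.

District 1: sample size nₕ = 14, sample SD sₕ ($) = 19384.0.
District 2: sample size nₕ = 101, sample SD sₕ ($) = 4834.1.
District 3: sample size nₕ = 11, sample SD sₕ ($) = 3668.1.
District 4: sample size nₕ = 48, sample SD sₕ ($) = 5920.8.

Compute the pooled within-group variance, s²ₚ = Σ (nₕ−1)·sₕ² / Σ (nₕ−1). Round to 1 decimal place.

52962592.9

Degrees of freedom: 13 + 100 + 10 + 47 = 170.
Σ(nₕ−1)sₕ² = 13·375739456 + 100·23368522.81 + 10·13454957.61 + 47·35055872.64 = 9003640799.18.
s²ₚ = 9003640799.18 / 170 = 52962592.936... → 52962592.9.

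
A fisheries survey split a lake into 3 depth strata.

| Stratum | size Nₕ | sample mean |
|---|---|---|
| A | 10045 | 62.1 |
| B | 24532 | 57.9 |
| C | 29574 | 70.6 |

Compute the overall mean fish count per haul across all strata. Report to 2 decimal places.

64.41

N = 10045 + 24532 + 29574 = 64151.
Overall mean = Σ (Nₕ/N)·x̄ₕ — weight by population share, not a simple average.
Σ Nₕx̄ₕ = 10045·62.1 + 24532·57.9 + 29574·70.6 = 623794.5 + 1420402.8 + 2087924.4 = 4132121.7.
Divide by N: 4132121.7 / 64151 = 64.4124... → 64.41.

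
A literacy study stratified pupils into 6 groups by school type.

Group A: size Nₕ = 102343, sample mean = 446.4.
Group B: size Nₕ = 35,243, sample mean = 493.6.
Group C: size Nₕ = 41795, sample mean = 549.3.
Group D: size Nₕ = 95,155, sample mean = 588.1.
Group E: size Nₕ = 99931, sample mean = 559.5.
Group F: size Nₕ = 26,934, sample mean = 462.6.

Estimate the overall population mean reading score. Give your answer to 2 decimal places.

x̄_st = (Σ Nₕx̄ₕ) / (Σ Nₕ) = (102343·446.4 + 35243·493.6 + 41795·549.3 + 95155·588.1 + 99931·559.5 + 26934·462.6) / 401401
= 210371571.9 / 401401 = 524.0933... → 524.09.

524.09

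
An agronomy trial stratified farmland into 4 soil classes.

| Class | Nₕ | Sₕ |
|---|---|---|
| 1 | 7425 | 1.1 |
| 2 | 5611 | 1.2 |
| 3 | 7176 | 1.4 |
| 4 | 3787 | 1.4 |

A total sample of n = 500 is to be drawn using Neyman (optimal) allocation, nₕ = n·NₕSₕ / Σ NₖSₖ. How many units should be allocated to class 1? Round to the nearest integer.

135

1: NₕSₕ = 7425·1.1 = 8167.5
2: NₕSₕ = 5611·1.2 = 6733.2
3: NₕSₕ = 7176·1.4 = 10046.4
4: NₕSₕ = 3787·1.4 = 5301.8
Σ NₕSₕ = 30248.9.
n_1 = 500·8167.5/30248.9 = 135.005... → 135.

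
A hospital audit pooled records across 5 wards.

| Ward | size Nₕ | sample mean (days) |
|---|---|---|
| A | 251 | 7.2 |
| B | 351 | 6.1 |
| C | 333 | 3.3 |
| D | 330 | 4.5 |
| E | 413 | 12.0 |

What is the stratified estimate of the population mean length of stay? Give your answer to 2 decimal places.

6.85

N = 251 + 351 + 333 + 330 + 413 = 1678.
Weight each subgroup mean by Nₕ/N and sum.
Σ Nₕx̄ₕ = 251·7.2 + 351·6.1 + 333·3.3 + 330·4.5 + 413·12.0 = 1807.2 + 2141.1 + 1098.9 + 1485 + 4956 = 11488.2.
Divide by N: 11488.2 / 1678 = 6.8464... → 6.85.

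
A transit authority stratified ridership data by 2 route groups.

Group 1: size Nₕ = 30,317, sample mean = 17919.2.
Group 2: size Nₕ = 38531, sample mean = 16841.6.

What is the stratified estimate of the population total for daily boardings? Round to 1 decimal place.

1: 30317·17919.2 = 543256386.4
2: 38531·16841.6 = 648923689.6
τ̂ = Σ Nₕx̄ₕ = 1192180076.0.

1192180076.0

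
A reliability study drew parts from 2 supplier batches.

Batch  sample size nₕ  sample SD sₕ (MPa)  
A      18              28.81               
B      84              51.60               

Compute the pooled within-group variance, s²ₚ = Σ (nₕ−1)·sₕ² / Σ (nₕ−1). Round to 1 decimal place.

Degrees of freedom: 17 + 83 = 100.
Σ(nₕ−1)sₕ² = 17·830.0161 + 83·2662.56 = 235102.7537.
s²ₚ = 235102.7537 / 100 = 2351.028... → 2351.0.

2351.0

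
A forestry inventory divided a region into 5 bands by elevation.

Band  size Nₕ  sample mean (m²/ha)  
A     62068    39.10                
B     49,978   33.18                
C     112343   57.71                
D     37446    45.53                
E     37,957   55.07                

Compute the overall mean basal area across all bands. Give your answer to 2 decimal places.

47.91

N = 299792; weights Wₕ = Nₕ/N = (0.2070, 0.1667, 0.3747, 0.1249, 0.1266).
x̄_st = Σ Wₕ·x̄ₕ = 0.2070·39.10 + 0.1667·33.18 + 0.3747·57.71 + 0.1249·45.53 + 0.1266·55.07 ≈ 47.9121...
→ 47.91.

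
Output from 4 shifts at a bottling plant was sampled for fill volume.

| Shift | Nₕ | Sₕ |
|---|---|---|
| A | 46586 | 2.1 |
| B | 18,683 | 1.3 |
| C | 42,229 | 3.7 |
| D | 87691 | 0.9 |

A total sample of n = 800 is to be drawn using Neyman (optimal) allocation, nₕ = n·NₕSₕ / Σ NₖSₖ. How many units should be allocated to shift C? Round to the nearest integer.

350

Σ NₕSₕ = 46586·2.1 + 18683·1.3 + 42229·3.7 + 87691·0.9 = 357287.7.
Share for C: 156247.3/357287.7 = 0.43732.
n_C = 800 × 0.43732 = 349.852... → 350.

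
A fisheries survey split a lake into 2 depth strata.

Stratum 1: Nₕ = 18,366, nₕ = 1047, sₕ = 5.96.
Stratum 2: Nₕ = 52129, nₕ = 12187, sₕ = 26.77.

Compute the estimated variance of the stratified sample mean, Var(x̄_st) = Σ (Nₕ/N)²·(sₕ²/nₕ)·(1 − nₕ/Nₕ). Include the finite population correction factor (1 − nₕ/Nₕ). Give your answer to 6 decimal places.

N = 70495; Wₕ = Nₕ/N.
stratum 1: (18366/70495)²·5.96²/1047·(1 − 1047/18366) = 0.002171534
stratum 2: (52129/70495)²·26.77²/12187·(1 − 12187/52129) = 0.024637265
Sum = 0.026808799 → 0.026809.

0.026809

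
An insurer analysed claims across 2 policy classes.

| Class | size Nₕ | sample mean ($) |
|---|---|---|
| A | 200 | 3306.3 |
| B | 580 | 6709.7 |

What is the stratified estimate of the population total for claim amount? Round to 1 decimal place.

4552886.0

Estimate total by summing Nₕ·x̄ₕ over strata.
200·3306.3 + 580·6709.7 = 661260 + 3891626 = 4552886.0.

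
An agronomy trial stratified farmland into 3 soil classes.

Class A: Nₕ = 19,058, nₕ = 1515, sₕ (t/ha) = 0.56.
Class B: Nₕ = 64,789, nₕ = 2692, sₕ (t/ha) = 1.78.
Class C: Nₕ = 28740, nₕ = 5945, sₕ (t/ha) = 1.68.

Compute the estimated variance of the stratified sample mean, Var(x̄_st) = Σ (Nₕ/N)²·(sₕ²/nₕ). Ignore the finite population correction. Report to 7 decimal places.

0.0004266

N = 112587; Wₕ = Nₕ/N.
class A: (19058/112587)²·0.56²/1515 = 0.0000059312
class B: (64789/112587)²·1.78²/2692 = 0.0003897544
class C: (28740/112587)²·1.68²/5945 = 0.0000309360
Sum = 0.0004266215 → 0.0004266.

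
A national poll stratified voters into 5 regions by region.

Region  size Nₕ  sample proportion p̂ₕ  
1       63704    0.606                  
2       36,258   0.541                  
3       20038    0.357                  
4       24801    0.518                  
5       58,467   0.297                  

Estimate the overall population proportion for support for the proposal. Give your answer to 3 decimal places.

N = 63704 + 36258 + 20038 + 24801 + 58467 = 203268.
Overall proportion = Σ (Nₕ/N)·p̂ₕ.
Σ Nₕp̂ₕ = 38604.624 + 19615.578 + 7153.566 + 12846.918 + 17364.699 = 95585.385.
95585.385 / 203268 = 0.47024... → 0.470.

0.470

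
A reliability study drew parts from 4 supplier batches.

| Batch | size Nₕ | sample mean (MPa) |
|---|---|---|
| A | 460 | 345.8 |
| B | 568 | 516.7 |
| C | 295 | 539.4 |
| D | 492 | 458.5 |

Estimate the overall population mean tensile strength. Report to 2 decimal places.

N = 460 + 568 + 295 + 492 = 1815.
Weight each subgroup mean by Nₕ/N and sum.
Σ Nₕx̄ₕ = 460·345.8 + 568·516.7 + 295·539.4 + 492·458.5 = 159068 + 293485.6 + 159123 + 225582 = 837258.6.
Divide by N: 837258.6 / 1815 = 461.2995... → 461.30.

461.30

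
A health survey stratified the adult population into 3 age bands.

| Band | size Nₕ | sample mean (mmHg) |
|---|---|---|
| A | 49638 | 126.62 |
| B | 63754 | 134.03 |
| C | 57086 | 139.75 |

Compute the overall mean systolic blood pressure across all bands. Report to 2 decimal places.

N = 170478; weights Wₕ = Nₕ/N = (0.2912, 0.3740, 0.3349).
x̄_st = Σ Wₕ·x̄ₕ = 0.2912·126.62 + 0.3740·134.03 + 0.3349·139.75 ≈ 133.7878...
→ 133.79.

133.79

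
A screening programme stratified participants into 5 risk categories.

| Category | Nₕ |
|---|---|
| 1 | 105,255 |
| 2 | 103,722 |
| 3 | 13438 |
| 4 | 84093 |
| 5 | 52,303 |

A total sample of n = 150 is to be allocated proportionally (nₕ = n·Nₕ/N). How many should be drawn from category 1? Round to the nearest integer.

Share of category 1 = 105255/358811 = 0.29334.
Allocate 150 × 0.29334 = 44.002... → 44.

44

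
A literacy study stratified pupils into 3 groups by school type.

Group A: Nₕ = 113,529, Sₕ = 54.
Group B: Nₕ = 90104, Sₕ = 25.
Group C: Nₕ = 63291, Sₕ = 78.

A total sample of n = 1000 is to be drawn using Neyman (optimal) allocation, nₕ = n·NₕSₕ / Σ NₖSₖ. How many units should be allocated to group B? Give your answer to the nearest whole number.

Σ NₕSₕ = 113529·54 + 90104·25 + 63291·78 = 13319864.
Share for B: 2252600/13319864 = 0.16912.
n_B = 1000 × 0.16912 = 169.116... → 169.

169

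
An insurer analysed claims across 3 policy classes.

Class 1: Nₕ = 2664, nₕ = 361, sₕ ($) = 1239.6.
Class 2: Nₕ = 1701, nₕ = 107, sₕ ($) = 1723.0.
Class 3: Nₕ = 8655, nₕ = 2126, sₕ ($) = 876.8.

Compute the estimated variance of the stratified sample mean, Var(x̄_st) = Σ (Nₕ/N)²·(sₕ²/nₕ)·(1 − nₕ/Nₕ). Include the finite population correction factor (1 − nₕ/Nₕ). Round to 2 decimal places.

718.36

N = 13020. Term for each stratum: Wₕ²sₕ²/nₕ·(1−nₕ/Nₕ).
Var(x̄_st) = 154.05015 + 443.76949 + 120.53956 = 718.35920 → 718.36.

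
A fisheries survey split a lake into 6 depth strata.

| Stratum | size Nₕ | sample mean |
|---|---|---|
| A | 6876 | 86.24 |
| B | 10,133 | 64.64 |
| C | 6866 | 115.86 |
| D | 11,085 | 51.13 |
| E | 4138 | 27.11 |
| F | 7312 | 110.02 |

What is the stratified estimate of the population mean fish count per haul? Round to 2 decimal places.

N = 46410; weights Wₕ = Nₕ/N = (0.1482, 0.2183, 0.1479, 0.2388, 0.0892, 0.1576).
x̄_st = Σ Wₕ·x̄ₕ = 0.1482·86.24 + 0.2183·64.64 + 0.1479·115.86 + 0.2388·51.13 + 0.0892·27.11 + 0.1576·110.02 ≈ 75.9944...
→ 75.99.

75.99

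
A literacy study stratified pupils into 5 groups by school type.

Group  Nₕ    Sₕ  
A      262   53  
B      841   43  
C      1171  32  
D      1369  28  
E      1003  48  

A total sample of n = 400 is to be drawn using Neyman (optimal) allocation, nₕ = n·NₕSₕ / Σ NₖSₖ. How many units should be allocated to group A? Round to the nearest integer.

32

A: NₕSₕ = 262·53 = 13886
B: NₕSₕ = 841·43 = 36163
C: NₕSₕ = 1171·32 = 37472
D: NₕSₕ = 1369·28 = 38332
E: NₕSₕ = 1003·48 = 48144
Σ NₕSₕ = 173997.
n_A = 400·13886/173997 = 31.922... → 32.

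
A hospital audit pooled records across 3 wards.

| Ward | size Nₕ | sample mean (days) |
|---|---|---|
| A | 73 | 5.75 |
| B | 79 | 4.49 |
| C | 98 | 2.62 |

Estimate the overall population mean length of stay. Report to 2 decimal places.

4.12

x̄_st = (Σ Nₕx̄ₕ) / (Σ Nₕ) = (73·5.75 + 79·4.49 + 98·2.62) / 250
= 1031.22 / 250 = 4.1249... → 4.12.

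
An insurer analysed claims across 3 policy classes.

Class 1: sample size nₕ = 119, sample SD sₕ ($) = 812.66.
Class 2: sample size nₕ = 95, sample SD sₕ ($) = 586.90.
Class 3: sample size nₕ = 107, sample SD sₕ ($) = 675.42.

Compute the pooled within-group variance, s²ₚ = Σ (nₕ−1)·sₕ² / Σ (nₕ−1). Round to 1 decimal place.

Degrees of freedom: 118 + 94 + 106 = 318.
Σ(nₕ−1)sₕ² = 118·660416.2756 + 94·344451.61 + 106·456192.1764 = 158663942.5592.
s²ₚ = 158663942.5592 / 318 = 498943.216... → 498943.2.

498943.2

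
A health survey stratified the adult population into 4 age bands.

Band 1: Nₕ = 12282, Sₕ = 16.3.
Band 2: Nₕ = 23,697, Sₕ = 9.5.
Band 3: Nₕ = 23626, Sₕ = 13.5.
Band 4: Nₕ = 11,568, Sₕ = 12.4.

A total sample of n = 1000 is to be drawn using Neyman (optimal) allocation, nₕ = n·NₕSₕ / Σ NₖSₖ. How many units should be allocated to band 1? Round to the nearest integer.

1: NₕSₕ = 12282·16.3 = 200196.6
2: NₕSₕ = 23697·9.5 = 225121.5
3: NₕSₕ = 23626·13.5 = 318951
4: NₕSₕ = 11568·12.4 = 143443.2
Σ NₕSₕ = 887712.3.
n_1 = 1000·200196.6/887712.3 = 225.520... → 226.

226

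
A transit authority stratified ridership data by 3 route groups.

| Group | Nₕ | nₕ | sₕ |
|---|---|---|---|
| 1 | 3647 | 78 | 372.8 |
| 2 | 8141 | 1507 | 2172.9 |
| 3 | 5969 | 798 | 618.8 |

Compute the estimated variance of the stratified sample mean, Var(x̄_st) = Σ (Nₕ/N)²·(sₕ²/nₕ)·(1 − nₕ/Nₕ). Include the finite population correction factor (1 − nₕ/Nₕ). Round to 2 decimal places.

N = 17757; Wₕ = Nₕ/N.
group 1: (3647/17757)²·372.8²/78·(1 − 78/3647) = 73.55299
group 2: (8141/17757)²·2172.9²/1507·(1 − 1507/8141) = 536.63656
group 3: (5969/17757)²·618.8²/798·(1 − 798/5969) = 46.97152
Sum = 657.16108 → 657.16.

657.16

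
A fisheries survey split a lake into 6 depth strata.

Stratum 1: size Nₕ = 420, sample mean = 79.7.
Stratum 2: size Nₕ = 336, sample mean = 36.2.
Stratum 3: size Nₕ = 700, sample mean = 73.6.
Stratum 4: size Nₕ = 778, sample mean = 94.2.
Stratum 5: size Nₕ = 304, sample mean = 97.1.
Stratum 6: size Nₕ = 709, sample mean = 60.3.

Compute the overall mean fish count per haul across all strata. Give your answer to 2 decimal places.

74.75

x̄_st = (Σ Nₕx̄ₕ) / (Σ Nₕ) = (420·79.7 + 336·36.2 + 700·73.6 + 778·94.2 + 304·97.1 + 709·60.3) / 3247
= 242715.9 / 3247 = 74.7508... → 74.75.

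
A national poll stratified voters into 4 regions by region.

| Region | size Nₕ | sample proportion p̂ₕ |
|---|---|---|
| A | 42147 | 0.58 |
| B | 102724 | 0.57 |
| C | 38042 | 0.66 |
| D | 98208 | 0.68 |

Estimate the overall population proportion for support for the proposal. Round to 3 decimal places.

Wₕ = Nₕ/N with N = 281121: 0.1499, 0.3654, 0.1353, 0.3493.
p̂_st = 0.1499·0.58 + 0.3654·0.57 + 0.1353·0.66 + 0.3493·0.68 ≈ 0.62211... → 0.622.

0.622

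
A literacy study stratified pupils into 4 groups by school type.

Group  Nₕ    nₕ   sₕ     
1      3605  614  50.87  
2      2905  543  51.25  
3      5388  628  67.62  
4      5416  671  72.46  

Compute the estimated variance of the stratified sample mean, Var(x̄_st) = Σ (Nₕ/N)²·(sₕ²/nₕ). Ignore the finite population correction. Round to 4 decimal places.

1.7896

N = 17314. Term for each stratum: Wₕ²sₕ²/nₕ.
Var(x̄_st) = 0.1827136 + 0.1361712 + 0.7051005 + 0.7656612 = 1.7896465 → 1.7896.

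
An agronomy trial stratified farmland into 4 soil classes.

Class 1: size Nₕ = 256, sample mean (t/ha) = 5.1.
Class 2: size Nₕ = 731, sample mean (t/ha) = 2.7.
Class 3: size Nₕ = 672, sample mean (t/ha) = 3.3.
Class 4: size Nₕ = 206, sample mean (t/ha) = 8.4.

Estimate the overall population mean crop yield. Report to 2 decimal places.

3.88

x̄_st = (Σ Nₕx̄ₕ) / (Σ Nₕ) = (256·5.1 + 731·2.7 + 672·3.3 + 206·8.4) / 1865
= 7227.3 / 1865 = 3.8752... → 3.88.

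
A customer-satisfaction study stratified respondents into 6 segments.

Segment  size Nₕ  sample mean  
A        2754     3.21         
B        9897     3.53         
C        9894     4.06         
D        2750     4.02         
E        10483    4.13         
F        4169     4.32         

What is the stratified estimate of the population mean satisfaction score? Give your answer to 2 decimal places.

3.91

N = 2754 + 9897 + 9894 + 2750 + 10483 + 4169 = 39947.
The stratified mean weights each stratum mean by its population share Nₕ/N.
Σ Nₕx̄ₕ = 2754·3.21 + 9897·3.53 + 9894·4.06 + 2750·4.02 + 10483·4.13 + 4169·4.32 = 8840.34 + 34936.41 + 40169.64 + 11055 + 43294.79 + 18010.08 = 156306.26.
Divide by N: 156306.26 / 39947 = 3.9128... → 3.91.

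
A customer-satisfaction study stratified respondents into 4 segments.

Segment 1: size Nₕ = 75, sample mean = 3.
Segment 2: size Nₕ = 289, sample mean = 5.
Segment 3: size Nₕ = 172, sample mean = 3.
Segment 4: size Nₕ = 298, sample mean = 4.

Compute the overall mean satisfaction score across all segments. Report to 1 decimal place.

N = 834; weights Wₕ = Nₕ/N = (0.0899, 0.3465, 0.2062, 0.3573).
x̄_st = Σ Wₕ·x̄ₕ = 0.0899·3 + 0.3465·5 + 0.2062·3 + 0.3573·4 ≈ 4.050...
→ 4.1.

4.1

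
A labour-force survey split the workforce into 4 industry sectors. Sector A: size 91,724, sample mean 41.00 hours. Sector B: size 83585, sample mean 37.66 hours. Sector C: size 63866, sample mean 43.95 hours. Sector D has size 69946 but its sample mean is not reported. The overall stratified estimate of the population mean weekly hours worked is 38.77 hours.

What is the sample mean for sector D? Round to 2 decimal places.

32.44

N = 91724 + 83585 + 63866 + 69946 = 309121.
Overall total = μ·N = 38.77·309121 = 11984621.17.
Subtract the known strata: 91724·41.00 + 83585·37.66 + 63866·43.95 = 9715405.8.
Remaining total for sector D: 11984621.17 − 9715405.8 = 2269215.37.
Divide by its size: 2269215.37 / 69946 = 32.4424... → 32.44.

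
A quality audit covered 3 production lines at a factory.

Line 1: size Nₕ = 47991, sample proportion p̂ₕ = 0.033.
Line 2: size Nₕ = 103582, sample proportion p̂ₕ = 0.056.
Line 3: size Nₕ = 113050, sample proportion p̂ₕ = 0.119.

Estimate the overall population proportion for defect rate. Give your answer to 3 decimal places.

0.079

N = 47991 + 103582 + 113050 = 264623.
Overall proportion = Σ (Nₕ/N)·p̂ₕ.
Σ Nₕp̂ₕ = 1583.703 + 5800.592 + 13452.95 = 20837.245.
20837.245 / 264623 = 0.07874... → 0.079.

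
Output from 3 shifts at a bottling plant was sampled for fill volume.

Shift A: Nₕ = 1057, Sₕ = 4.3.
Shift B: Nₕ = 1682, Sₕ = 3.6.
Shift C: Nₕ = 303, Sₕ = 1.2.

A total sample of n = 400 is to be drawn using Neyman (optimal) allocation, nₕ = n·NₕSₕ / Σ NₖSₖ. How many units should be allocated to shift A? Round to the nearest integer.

A: NₕSₕ = 1057·4.3 = 4545.1
B: NₕSₕ = 1682·3.6 = 6055.2
C: NₕSₕ = 303·1.2 = 363.6
Σ NₕSₕ = 10963.9.
n_A = 400·4545.1/10963.9 = 165.821... → 166.

166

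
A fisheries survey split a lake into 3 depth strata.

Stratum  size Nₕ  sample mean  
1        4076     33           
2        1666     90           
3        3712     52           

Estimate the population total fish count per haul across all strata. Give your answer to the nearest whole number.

477472

Estimate total by summing Nₕ·x̄ₕ over strata.
4076·33 + 1666·90 + 3712·52 = 134508 + 149940 + 193024 = 477472.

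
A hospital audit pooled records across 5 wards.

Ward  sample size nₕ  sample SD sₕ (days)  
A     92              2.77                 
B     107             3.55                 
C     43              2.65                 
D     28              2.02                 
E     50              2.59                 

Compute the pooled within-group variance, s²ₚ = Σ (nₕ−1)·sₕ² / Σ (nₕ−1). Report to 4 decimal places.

8.7870

Degrees of freedom: 91 + 106 + 42 + 27 + 49 = 315.
Σ(nₕ−1)sₕ² = 91·7.6729 + 106·12.6025 + 42·7.0225 + 27·4.0804 + 49·6.7081 = 2767.9116.
s²ₚ = 2767.9116 / 315 = 8.787021... → 8.7870.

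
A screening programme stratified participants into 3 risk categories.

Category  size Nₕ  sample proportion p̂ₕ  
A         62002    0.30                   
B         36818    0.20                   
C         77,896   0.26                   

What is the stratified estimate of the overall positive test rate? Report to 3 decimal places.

N = 62002 + 36818 + 77896 = 176716.
Overall proportion = Σ (Nₕ/N)·p̂ₕ.
Σ Nₕp̂ₕ = 18600.6 + 7363.6 + 20252.96 = 46217.16.
46217.16 / 176716 = 0.26153... → 0.262.

0.262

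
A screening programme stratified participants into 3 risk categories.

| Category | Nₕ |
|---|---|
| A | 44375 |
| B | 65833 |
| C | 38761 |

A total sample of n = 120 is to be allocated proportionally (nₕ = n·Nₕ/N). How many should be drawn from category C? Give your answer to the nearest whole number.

31

N = 44375 + 65833 + 38761 = 148969.
n_C = 120·38761/148969 = 31.223... → 31.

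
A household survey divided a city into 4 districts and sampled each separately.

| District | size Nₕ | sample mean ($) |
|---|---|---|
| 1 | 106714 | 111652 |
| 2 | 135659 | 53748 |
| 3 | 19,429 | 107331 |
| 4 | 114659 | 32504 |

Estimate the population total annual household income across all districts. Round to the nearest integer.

25018441595

1: 106714·111652 = 11914831528
2: 135659·53748 = 7291399932
3: 19429·107331 = 2085333999
4: 114659·32504 = 3726876136
τ̂ = Σ Nₕx̄ₕ = 25018441595.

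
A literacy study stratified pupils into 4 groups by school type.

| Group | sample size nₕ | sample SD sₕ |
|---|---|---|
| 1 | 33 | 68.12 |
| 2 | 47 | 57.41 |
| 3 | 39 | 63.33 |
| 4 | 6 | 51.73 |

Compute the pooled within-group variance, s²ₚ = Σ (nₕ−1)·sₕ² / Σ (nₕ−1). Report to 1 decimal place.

1: (33−1)·68.12² = 32·4640.3344 = 148490.7008
2: (47−1)·57.41² = 46·3295.9081 = 151611.7726
3: (39−1)·63.33² = 38·4010.6889 = 152406.1782
4: (6−1)·51.73² = 5·2675.9929 = 13379.9645
Numerator = 465888.6161; denominator = Σ(nₕ−1) = 121.
s²ₚ = 465888.6161/121 = 3850.319... → 3850.3.

3850.3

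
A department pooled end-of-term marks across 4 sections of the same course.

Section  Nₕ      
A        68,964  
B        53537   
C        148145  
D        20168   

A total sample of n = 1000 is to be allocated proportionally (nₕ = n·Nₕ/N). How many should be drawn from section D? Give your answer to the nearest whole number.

69

N = 68964 + 53537 + 148145 + 20168 = 290814.
n_D = 1000·20168/290814 = 69.350... → 69.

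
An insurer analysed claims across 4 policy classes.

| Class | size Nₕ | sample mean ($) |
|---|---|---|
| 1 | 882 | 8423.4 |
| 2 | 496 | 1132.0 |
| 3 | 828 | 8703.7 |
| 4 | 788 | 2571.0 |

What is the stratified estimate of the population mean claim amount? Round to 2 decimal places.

5752.68

x̄_st = (Σ Nₕx̄ₕ) / (Σ Nₕ) = (882·8423.4 + 496·1132.0 + 828·8703.7 + 788·2571.0) / 2994
= 17223522.4 / 2994 = 5752.6795... → 5752.68.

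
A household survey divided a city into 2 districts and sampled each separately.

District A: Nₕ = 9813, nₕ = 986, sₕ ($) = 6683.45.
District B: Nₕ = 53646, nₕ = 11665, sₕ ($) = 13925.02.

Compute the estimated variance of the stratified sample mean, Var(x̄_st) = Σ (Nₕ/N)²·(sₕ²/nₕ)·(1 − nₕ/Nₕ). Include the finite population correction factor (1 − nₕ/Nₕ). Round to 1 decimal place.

N = 63459; Wₕ = Nₕ/N.
district A: (9813/63459)²·6683.45²/986·(1 − 986/9813) = 974.4352
district B: (53646/63459)²·13925.02²/11665·(1 − 11665/53646) = 9296.3098
Sum = 10270.7450 → 10270.7.

10270.7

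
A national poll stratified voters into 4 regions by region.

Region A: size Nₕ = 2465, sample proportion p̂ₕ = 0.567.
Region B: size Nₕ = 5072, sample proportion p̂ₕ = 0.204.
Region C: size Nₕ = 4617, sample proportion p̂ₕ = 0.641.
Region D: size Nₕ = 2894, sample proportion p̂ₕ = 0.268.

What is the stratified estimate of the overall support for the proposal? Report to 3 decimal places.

Wₕ = Nₕ/N with N = 15048: 0.1638, 0.3371, 0.3068, 0.1923.
p̂_st = 0.1638·0.567 + 0.3371·0.204 + 0.3068·0.641 + 0.1923·0.268 ≈ 0.40985... → 0.410.

0.410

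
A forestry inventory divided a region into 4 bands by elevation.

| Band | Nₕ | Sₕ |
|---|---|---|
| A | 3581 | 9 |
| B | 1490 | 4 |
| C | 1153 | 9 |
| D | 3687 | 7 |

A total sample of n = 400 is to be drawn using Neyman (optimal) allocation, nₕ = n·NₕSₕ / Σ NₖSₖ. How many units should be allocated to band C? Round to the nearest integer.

Σ NₕSₕ = 3581·9 + 1490·4 + 1153·9 + 3687·7 = 74375.
Share for C: 10377/74375 = 0.13952.
n_C = 400 × 0.13952 = 55.809... → 56.

56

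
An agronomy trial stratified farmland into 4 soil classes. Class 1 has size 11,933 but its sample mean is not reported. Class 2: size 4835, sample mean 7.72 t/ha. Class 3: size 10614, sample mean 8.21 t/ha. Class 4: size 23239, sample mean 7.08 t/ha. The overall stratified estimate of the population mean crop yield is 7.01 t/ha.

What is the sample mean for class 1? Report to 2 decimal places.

Σ Nₕx̄ₕ = N·μ, so 11933·x̄_1 = 50621·7.01 − (4835·7.72 + 10614·8.21 + 23239·7.08).
= 354853.21 − 288999.26 = 65853.95.
x̄_1 = 65853.95 / 11933 = 5.5186... → 5.52.

5.52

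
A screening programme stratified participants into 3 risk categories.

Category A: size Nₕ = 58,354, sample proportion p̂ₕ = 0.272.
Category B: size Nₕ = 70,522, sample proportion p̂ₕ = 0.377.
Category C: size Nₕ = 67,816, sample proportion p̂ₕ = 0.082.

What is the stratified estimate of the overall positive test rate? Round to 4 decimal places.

Wₕ = Nₕ/N with N = 196692: 0.2967, 0.3585, 0.3448.
p̂_st = 0.2967·0.272 + 0.3585·0.377 + 0.3448·0.082 ≈ 0.244138... → 0.2441.

0.2441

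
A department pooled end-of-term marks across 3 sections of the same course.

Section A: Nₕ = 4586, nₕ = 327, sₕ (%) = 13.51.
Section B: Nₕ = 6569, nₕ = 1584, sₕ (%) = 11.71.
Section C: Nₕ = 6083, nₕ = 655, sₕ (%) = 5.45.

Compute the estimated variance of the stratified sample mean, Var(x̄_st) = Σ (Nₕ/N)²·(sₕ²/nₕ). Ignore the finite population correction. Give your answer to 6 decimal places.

0.057724

N = 17238; Wₕ = Nₕ/N.
section A: (4586/17238)²·13.51²/327 = 0.039505475
section B: (6569/17238)²·11.71²/1584 = 0.012571392
section C: (6083/17238)²·5.45²/655 = 0.005646945
Sum = 0.057723813 → 0.057724.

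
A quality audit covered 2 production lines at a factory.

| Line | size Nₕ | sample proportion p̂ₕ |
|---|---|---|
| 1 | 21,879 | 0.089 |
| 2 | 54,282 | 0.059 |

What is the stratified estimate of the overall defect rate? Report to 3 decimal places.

N = 21879 + 54282 = 76161.
Overall proportion = Σ (Nₕ/N)·p̂ₕ.
Σ Nₕp̂ₕ = 1947.231 + 3202.638 = 5149.869.
5149.869 / 76161 = 0.06762... → 0.068.

0.068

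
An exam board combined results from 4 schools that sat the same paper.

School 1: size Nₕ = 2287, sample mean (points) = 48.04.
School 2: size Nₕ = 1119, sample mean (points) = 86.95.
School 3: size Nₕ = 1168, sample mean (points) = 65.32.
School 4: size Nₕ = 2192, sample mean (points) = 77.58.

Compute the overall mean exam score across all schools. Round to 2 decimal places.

67.03

x̄_st = (Σ Nₕx̄ₕ) / (Σ Nₕ) = (2287·48.04 + 1119·86.95 + 1168·65.32 + 2192·77.58) / 6766
= 453513.65 / 6766 = 67.0283... → 67.03.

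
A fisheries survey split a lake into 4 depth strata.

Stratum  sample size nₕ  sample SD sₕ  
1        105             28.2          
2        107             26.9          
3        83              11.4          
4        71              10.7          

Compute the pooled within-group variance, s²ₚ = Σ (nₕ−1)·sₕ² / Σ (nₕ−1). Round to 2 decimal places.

491.93

Degrees of freedom: 104 + 106 + 82 + 70 = 362.
Σ(nₕ−1)sₕ² = 104·795.24 + 106·723.61 + 82·129.96 + 70·114.49 = 178078.64.
s²ₚ = 178078.64 / 362 = 491.9299... → 491.93.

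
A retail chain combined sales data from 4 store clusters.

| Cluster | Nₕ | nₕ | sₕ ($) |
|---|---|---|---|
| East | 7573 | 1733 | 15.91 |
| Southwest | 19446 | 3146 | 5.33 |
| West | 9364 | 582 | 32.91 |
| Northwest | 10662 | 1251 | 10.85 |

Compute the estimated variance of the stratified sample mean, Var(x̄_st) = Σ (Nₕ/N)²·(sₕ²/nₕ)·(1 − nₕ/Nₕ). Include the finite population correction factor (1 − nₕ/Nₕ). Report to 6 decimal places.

0.077623

N = 47045. Term for each stratum: Wₕ²sₕ²/nₕ·(1−nₕ/Nₕ).
Var(x̄_st) = 0.002918742 + 0.001293262 + 0.069144983 + 0.004266283 = 0.077623270 → 0.077623.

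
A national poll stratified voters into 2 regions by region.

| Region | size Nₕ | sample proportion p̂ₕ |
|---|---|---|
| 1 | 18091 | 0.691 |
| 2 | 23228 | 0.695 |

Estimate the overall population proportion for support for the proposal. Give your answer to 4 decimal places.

0.6932

Wₕ = Nₕ/N with N = 41319: 0.4378, 0.5622.
p̂_st = 0.4378·0.691 + 0.5622·0.695 ≈ 0.693249... → 0.6932.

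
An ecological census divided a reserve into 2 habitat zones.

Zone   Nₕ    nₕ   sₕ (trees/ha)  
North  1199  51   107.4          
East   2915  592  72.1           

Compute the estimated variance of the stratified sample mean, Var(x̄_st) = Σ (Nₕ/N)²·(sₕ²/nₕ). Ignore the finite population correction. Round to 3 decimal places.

N = 4114. Term for each stratum: Wₕ²sₕ²/nₕ.
Var(x̄_st) = 19.210921 + 4.408566 = 23.619487 → 23.619.

23.619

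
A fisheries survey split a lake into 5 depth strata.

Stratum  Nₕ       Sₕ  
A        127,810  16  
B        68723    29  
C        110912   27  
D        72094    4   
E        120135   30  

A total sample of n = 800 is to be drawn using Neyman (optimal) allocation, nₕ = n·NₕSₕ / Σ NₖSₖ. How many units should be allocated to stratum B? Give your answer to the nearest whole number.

Σ NₕSₕ = 127810·16 + 68723·29 + 110912·27 + 72094·4 + 120135·30 = 10924977.
Share for B: 1992967/10924977 = 0.18242.
n_B = 800 × 0.18242 = 145.938... → 146.

146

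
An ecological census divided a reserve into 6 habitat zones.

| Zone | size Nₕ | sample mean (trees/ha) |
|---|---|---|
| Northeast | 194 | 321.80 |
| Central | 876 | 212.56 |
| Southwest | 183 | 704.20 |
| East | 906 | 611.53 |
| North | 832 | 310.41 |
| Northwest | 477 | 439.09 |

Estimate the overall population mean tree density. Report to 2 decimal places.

x̄_st = (Σ Nₕx̄ₕ) / (Σ Nₕ) = (194·321.80 + 876·212.56 + 183·704.20 + 906·611.53 + 832·310.41 + 477·439.09) / 3468
= 1399253.59 / 3468 = 403.4757... → 403.48.

403.48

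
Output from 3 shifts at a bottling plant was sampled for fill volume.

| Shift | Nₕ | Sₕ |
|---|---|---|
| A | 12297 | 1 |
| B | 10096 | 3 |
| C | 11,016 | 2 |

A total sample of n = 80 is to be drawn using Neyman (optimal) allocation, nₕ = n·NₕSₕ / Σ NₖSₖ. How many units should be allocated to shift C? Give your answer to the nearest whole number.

27

A: NₕSₕ = 12297·1 = 12297
B: NₕSₕ = 10096·3 = 30288
C: NₕSₕ = 11016·2 = 22032
Σ NₕSₕ = 64617.
n_C = 80·22032/64617 = 27.277... → 27.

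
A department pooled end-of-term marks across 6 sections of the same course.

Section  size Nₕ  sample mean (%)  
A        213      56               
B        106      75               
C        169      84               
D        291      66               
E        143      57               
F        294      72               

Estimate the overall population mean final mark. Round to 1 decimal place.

N = 1216; weights Wₕ = Nₕ/N = (0.1752, 0.0872, 0.1390, 0.2393, 0.1176, 0.2418).
x̄_st = Σ Wₕ·x̄ₕ = 0.1752·56 + 0.0872·75 + 0.1390·84 + 0.2393·66 + 0.1176·57 + 0.2418·72 ≈ 67.927...
→ 67.9.

67.9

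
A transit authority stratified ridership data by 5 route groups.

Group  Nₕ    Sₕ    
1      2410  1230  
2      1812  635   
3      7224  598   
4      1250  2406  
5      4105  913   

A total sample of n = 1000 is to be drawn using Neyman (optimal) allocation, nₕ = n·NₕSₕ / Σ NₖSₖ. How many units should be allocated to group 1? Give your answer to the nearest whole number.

195

Σ NₕSₕ = 2410·1230 + 1812·635 + 7224·598 + 1250·2406 + 4105·913 = 15190237.
Share for 1: 2964300/15190237 = 0.19515.
n_1 = 1000 × 0.19515 = 195.145... → 195.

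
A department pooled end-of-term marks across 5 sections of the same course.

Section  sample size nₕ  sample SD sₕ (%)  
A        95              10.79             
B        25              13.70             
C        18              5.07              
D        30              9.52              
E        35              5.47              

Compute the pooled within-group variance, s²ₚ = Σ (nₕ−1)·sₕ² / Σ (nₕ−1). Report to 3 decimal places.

98.641

Degrees of freedom: 94 + 24 + 17 + 29 + 34 = 198.
Σ(nₕ−1)sₕ² = 94·116.4241 + 24·187.69 + 17·25.7049 + 29·90.6304 + 34·29.9209 = 19531.0009.
s²ₚ = 19531.0009 / 198 = 98.64142... → 98.641.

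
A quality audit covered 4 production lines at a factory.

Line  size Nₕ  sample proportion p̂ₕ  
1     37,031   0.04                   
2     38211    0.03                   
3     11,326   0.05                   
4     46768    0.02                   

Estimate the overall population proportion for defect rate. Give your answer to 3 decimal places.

0.031

N = 37031 + 38211 + 11326 + 46768 = 133336.
Overall proportion = Σ (Nₕ/N)·p̂ₕ.
Σ Nₕp̂ₕ = 1481.24 + 1146.33 + 566.3 + 935.36 = 4129.23.
4129.23 / 133336 = 0.03097... → 0.031.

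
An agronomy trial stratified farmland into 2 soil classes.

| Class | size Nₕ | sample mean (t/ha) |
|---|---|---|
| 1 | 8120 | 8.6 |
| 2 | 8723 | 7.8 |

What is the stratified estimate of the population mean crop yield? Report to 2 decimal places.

x̄_st = (Σ Nₕx̄ₕ) / (Σ Nₕ) = (8120·8.6 + 8723·7.8) / 16843
= 137871.4 / 16843 = 8.1857... → 8.19.

8.19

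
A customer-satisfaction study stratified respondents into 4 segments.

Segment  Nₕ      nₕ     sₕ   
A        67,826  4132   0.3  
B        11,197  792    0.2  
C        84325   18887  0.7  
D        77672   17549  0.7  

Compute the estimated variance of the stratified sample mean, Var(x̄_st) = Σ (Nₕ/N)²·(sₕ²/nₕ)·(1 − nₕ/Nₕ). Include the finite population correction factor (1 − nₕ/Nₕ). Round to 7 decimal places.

0.0000064

N = 241020; Wₕ = Nₕ/N.
segment A: (67826/241020)²·0.3²/4132·(1 − 4132/67826) = 0.0000016198
segment B: (11197/241020)²·0.2²/792·(1 − 792/11197) = 0.0000001013
segment C: (84325/241020)²·0.7²/18887·(1 − 18887/84325) = 0.0000024644
segment D: (77672/241020)²·0.7²/17549·(1 − 17549/77672) = 0.0000022446
Sum = 0.0000064302 → 0.0000064.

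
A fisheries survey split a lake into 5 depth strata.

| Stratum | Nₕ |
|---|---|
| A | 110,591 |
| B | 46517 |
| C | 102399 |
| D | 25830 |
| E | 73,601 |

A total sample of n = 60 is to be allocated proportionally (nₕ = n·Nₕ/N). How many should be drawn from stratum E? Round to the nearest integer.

12

N = 110591 + 46517 + 102399 + 25830 + 73601 = 358938.
n_E = 60·73601/358938 = 12.303... → 12.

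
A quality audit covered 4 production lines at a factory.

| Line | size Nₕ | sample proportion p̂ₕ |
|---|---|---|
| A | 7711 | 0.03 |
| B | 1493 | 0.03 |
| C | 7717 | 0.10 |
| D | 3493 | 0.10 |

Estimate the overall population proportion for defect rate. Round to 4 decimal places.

Wₕ = Nₕ/N with N = 20414: 0.3777, 0.0731, 0.3780, 0.1711.
p̂_st = 0.3777·0.03 + 0.0731·0.03 + 0.3780·0.10 + 0.1711·0.10 ≈ 0.068439... → 0.0684.

0.0684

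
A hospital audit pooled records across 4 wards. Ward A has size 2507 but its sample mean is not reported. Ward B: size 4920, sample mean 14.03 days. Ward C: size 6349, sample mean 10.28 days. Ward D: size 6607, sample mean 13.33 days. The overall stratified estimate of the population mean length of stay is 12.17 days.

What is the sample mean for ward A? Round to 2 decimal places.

N = 2507 + 4920 + 6349 + 6607 = 20383.
Overall total = μ·N = 12.17·20383 = 248061.11.
Subtract the known strata: 4920·14.03 + 6349·10.28 + 6607·13.33 = 222366.63.
Remaining total for ward A: 248061.11 − 222366.63 = 25694.48.
Divide by its size: 25694.48 / 2507 = 10.2491... → 10.25.

10.25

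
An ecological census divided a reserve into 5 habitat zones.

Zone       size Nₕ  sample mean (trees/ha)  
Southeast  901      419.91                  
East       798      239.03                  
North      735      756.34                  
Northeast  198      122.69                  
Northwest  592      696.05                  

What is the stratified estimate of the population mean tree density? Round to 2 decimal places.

N = 3224; weights Wₕ = Nₕ/N = (0.2795, 0.2475, 0.2280, 0.0614, 0.1836).
x̄_st = Σ Wₕ·x̄ₕ = 0.2795·419.91 + 0.2475·239.03 + 0.2280·756.34 + 0.0614·122.69 + 0.1836·696.05 ≈ 484.2894...
→ 484.29.

484.29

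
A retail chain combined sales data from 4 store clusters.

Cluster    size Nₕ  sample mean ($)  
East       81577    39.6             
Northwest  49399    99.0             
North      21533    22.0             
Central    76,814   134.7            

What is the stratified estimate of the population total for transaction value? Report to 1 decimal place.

18941522.0

East: 81577·39.6 = 3230449.2
Northwest: 49399·99.0 = 4890501
North: 21533·22.0 = 473726
Central: 76814·134.7 = 10346845.8
τ̂ = Σ Nₕx̄ₕ = 18941522.0.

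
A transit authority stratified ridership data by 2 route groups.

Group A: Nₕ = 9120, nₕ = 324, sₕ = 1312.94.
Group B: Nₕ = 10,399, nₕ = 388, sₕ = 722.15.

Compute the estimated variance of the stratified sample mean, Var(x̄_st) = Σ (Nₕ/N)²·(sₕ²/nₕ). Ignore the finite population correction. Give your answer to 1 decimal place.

N = 19519. Term for each stratum: Wₕ²sₕ²/nₕ.
Var(x̄_st) = 1161.5002 + 381.4970 = 1542.9972 → 1543.0.

1543.0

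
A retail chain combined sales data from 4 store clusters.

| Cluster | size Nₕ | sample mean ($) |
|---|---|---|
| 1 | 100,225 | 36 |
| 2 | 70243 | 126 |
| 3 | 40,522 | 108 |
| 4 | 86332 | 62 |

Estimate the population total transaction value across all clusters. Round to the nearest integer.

22187678

Population total = Σ Nₕ·x̄ₕ (each stratum's size times its mean).
100225·36 + 70243·126 + 40522·108 + 86332·62 = 3608100 + 8850618 + 4376376 + 5352584 = 22187678.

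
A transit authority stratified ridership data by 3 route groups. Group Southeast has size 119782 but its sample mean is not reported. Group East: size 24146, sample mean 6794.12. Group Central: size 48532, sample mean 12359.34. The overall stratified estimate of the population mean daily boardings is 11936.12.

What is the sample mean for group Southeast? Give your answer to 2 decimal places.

12801.18

N = 119782 + 24146 + 48532 = 192460.
Overall total = μ·N = 11936.12·192460 = 2297225655.2.
Subtract the known strata: 24146·6794.12 + 48532·12359.34 = 763874310.4.
Remaining total for group Southeast: 2297225655.2 − 763874310.4 = 1533351344.8.
Divide by its size: 1533351344.8 / 119782 = 12801.1834... → 12801.18.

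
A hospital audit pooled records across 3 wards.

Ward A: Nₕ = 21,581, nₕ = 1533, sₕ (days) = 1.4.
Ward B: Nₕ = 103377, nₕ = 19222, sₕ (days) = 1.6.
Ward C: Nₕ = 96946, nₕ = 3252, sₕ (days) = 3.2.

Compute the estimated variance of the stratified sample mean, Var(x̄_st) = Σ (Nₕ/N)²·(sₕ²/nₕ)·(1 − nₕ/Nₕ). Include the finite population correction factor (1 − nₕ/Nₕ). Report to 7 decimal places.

N = 221904; Wₕ = Nₕ/N.
ward A: (21581/221904)²·1.4²/1533·(1 − 1533/21581) = 0.0000112338
ward B: (103377/221904)²·1.6²/19222·(1 − 19222/103377) = 0.0000235296
ward C: (96946/221904)²·3.2²/3252·(1 − 3252/96946) = 0.0005808458
Sum = 0.0006156092 → 0.0006156.

0.0006156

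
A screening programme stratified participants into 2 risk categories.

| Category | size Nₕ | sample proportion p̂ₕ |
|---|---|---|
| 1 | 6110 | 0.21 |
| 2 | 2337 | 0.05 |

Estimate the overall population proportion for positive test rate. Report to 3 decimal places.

Wₕ = Nₕ/N with N = 8447: 0.7233, 0.2767.
p̂_st = 0.7233·0.21 + 0.2767·0.05 ≈ 0.16573... → 0.166.

0.166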